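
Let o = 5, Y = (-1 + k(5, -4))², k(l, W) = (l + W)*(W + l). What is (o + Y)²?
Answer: 25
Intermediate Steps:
k(l, W) = (W + l)² (k(l, W) = (W + l)*(W + l) = (W + l)²)
Y = 0 (Y = (-1 + (-4 + 5)²)² = (-1 + 1²)² = (-1 + 1)² = 0² = 0)
(o + Y)² = (5 + 0)² = 5² = 25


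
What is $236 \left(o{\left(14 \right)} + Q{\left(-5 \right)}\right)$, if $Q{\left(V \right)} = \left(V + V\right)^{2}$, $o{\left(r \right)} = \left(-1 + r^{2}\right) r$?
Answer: $667880$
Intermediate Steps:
$o{\left(r \right)} = r \left(-1 + r^{2}\right)$
$Q{\left(V \right)} = 4 V^{2}$ ($Q{\left(V \right)} = \left(2 V\right)^{2} = 4 V^{2}$)
$236 \left(o{\left(14 \right)} + Q{\left(-5 \right)}\right) = 236 \left(\left(14^{3} - 14\right) + 4 \left(-5\right)^{2}\right) = 236 \left(\left(2744 - 14\right) + 4 \cdot 25\right) = 236 \left(2730 + 100\right) = 236 \cdot 2830 = 667880$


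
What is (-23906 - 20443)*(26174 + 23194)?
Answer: -2189421432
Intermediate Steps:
(-23906 - 20443)*(26174 + 23194) = -44349*49368 = -2189421432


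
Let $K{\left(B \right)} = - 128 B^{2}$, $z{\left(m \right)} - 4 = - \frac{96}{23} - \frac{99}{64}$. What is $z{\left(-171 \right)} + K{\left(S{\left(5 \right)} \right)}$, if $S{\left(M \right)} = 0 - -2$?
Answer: $- \frac{756197}{1472} \approx -513.72$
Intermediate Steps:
$S{\left(M \right)} = 2$ ($S{\left(M \right)} = 0 + 2 = 2$)
$z{\left(m \right)} = - \frac{2533}{1472}$ ($z{\left(m \right)} = 4 - \left(\frac{96}{23} + \frac{99}{64}\right) = 4 - \frac{8421}{1472} = - \frac{2533}{1472}$)
$z{\left(-171 \right)} + K{\left(S{\left(5 \right)} \right)} = - \frac{2533}{1472} - 128 \cdot 2^{2} = - \frac{2533}{1472} - 512 = - \frac{756197}{1472}$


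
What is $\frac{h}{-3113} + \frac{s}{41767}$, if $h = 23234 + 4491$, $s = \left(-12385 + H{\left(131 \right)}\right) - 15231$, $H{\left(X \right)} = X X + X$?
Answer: $- \frac{108193517}{11820061} \approx -9.1534$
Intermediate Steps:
$H{\left(X \right)} = X + X^{2}$ ($H{\left(X \right)} = X^{2} + X = X + X^{2}$)
$s = -10324$ ($s = \left(-12385 + 131 \left(1 + 131\right)\right) - 15231 = \left(-12385 + 131 \cdot 132\right) - 15231 = \left(-12385 + 17292\right) - 15231 = 4907 - 15231 = -10324$)
$h = 27725$
$\frac{h}{-3113} + \frac{s}{41767} = \frac{27725}{-3113} - \frac{10324}{41767} = 27725 \left(- \frac{1}{3113}\right) - \frac{10324}{41767} = - \frac{27725}{3113} - \frac{10324}{41767} = - \frac{108193517}{11820061}$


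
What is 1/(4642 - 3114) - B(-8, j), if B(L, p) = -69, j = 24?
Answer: 105433/1528 ≈ 69.001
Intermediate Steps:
1/(4642 - 3114) - B(-8, j) = 1/(4642 - 3114) - 1*(-69) = 1/1528 + 69 = 105433/1528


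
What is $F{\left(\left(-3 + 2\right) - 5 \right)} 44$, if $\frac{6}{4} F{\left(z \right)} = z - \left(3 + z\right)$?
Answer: $-88$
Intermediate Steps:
$F{\left(z \right)} = -2$ ($F{\left(z \right)} = \frac{2 \left(z - \left(3 + z\right)\right)}{3} = \frac{2}{3} \left(-3\right) = -2$)
$F{\left(\left(-3 + 2\right) - 5 \right)} 44 = \left(-2\right) 44 = -88$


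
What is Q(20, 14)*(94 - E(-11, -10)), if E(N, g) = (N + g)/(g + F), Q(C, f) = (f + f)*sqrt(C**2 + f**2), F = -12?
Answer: 57316*sqrt(149)/11 ≈ 63603.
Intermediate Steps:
Q(C, f) = 2*f*sqrt(C**2 + f**2) (Q(C, f) = (2*f)*sqrt(C**2 + f**2) = 2*f*sqrt(C**2 + f**2))
E(N, g) = (N + g)/(-12 + g) (E(N, g) = (N + g)/(g - 12) = (N + g)/(-12 + g))
Q(20, 14)*(94 - E(-11, -10)) = (2*14*sqrt(20**2 + 14**2))*(94 - (-11 - 10)/(-12 - 10)) = (2*14*sqrt(400 + 196))*(94 - (-21)/(-22)) = (2*14*sqrt(596))*(94 - (-1)*(-21)/22) = (2*14*(2*sqrt(149)))*(94 - 1*21/22) = (56*sqrt(149))*(94 - 21/22) = (56*sqrt(149))*(2047/22) = 57316*sqrt(149)/11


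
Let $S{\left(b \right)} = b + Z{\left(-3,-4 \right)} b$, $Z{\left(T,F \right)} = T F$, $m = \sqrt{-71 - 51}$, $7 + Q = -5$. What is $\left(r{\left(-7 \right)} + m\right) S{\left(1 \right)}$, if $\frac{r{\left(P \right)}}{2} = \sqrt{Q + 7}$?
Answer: $13 i \left(\sqrt{122} + 2 \sqrt{5}\right) \approx 201.73 i$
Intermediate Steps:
$Q = -12$ ($Q = -7 - 5 = -12$)
$r{\left(P \right)} = 2 i \sqrt{5}$ ($r{\left(P \right)} = 2 \sqrt{-12 + 7} = 2 \sqrt{-5} = 2 i \sqrt{5}$)
$m = i \sqrt{122}$ ($m = \sqrt{-122} = i \sqrt{122} \approx 11.045 i$)
$Z{\left(T,F \right)} = F T$
$S{\left(b \right)} = 13 b$ ($S{\left(b \right)} = b + \left(-4\right) \left(-3\right) b = b + 12 b = 13 b$)
$\left(r{\left(-7 \right)} + m\right) S{\left(1 \right)} = \left(2 i \sqrt{5} + i \sqrt{122}\right) 13 \cdot 1 = \left(i \sqrt{122} + 2 i \sqrt{5}\right) 13 = 13 i \sqrt{122} + 26 i \sqrt{5}$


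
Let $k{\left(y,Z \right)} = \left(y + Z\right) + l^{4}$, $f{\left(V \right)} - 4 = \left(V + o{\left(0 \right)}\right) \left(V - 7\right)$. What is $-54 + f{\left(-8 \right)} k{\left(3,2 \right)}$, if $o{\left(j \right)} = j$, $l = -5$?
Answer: $78066$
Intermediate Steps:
$f{\left(V \right)} = 4 + V \left(-7 + V\right)$ ($f{\left(V \right)} = 4 + \left(V + 0\right) \left(V - 7\right) = 4 + V \left(-7 + V\right)$)
$k{\left(y,Z \right)} = 625 + Z + y$ ($k{\left(y,Z \right)} = \left(y + Z\right) + \left(-5\right)^{4} = \left(Z + y\right) + 625 = 625 + Z + y$)
$-54 + f{\left(-8 \right)} k{\left(3,2 \right)} = -54 + \left(4 + \left(-8\right)^{2} - -56\right) \left(625 + 2 + 3\right) = -54 + \left(4 + 64 + 56\right) 630 = -54 + 124 \cdot 630 = -54 + 78120 = 78066$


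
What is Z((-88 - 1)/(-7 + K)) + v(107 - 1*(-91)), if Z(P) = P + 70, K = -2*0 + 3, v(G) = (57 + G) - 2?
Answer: 1381/4 ≈ 345.25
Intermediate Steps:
v(G) = 55 + G
K = 3 (K = 0 + 3 = 3)
Z(P) = 70 + P
Z((-88 - 1)/(-7 + K)) + v(107 - 1*(-91)) = (70 + (-88 - 1)/(-7 + 3)) + (55 + (107 - 1*(-91))) = (70 - 89/(-4)) + (55 + (107 + 91)) = (70 - 89*(-¼)) + (55 + 198) = (70 + 89/4) + 253 = 369/4 + 253 = 1381/4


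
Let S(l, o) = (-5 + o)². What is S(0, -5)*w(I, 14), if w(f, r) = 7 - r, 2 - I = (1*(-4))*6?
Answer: -700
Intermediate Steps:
I = 26 (I = 2 - 1*(-4)*6 = 2 - (-4)*6 = 2 - 1*(-24) = 2 + 24 = 26)
S(0, -5)*w(I, 14) = (-5 - 5)²*(7 - 1*14) = (-10)²*(7 - 14) = 100*(-7) = -700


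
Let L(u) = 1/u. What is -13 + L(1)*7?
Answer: -6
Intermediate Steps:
-13 + L(1)*7 = -13 + 7/1 = -13 + 1*7 = -13 + 7 = -6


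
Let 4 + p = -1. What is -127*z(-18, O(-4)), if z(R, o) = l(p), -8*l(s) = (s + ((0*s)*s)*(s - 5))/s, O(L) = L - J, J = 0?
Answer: 127/8 ≈ 15.875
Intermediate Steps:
p = -5 (p = -4 - 1 = -5)
O(L) = L (O(L) = L - 1*0 = L + 0 = L)
l(s) = -1/8 (l(s) = -(s + ((0*s)*s)*(s - 5))/(8*s) = -(s + (0*s)*(-5 + s))/(8*s) = -(s + 0*(-5 + s))/(8*s) = -(s + 0)/(8*s) = -s/(8*s) = -1/8*1 = -1/8)
z(R, o) = -1/8
-127*z(-18, O(-4)) = -127*(-1/8) = 127/8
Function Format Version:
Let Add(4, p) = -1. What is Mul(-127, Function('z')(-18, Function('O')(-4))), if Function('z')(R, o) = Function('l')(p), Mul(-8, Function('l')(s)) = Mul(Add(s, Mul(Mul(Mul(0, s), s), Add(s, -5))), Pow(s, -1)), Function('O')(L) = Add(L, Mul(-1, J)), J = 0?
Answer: Rational(127, 8) ≈ 15.875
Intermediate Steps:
p = -5 (p = Add(-4, -1) = -5)
Function('O')(L) = L (Function('O')(L) = Add(L, Mul(-1, 0)) = Add(L, 0) = L)
Function('l')(s) = Rational(-1, 8) (Function('l')(s) = Mul(Rational(-1, 8), Mul(Add(s, Mul(Mul(Mul(0, s), s), Add(s, -5))), Pow(s, -1))) = Mul(Rational(-1, 8), Mul(Add(s, Mul(Mul(0, s), Add(-5, s))), Pow(s, -1))) = Mul(Rational(-1, 8), Mul(Add(s, Mul(0, Add(-5, s))), Pow(s, -1))) = Mul(Rational(-1, 8), Mul(Add(s, 0), Pow(s, -1))) = Mul(Rational(-1, 8), Mul(s, Pow(s, -1))) = Mul(Rational(-1, 8), 1) = Rational(-1, 8))
Function('z')(R, o) = Rational(-1, 8)
Mul(-127, Function('z')(-18, Function('O')(-4))) = Mul(-127, Rational(-1, 8)) = Rational(127, 8)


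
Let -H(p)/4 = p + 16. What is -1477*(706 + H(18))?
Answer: -841890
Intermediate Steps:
H(p) = -64 - 4*p (H(p) = -4*(p + 16) = -4*(16 + p) = -64 - 4*p)
-1477*(706 + H(18)) = -1477*(706 + (-64 - 4*18)) = -1477*(706 + (-64 - 72)) = -1477*(706 - 136) = -1477*570 = -841890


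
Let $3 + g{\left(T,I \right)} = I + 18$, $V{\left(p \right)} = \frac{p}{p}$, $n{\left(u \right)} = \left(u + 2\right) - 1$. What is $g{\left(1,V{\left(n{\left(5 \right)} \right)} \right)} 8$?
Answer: $128$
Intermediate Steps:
$n{\left(u \right)} = 1 + u$ ($n{\left(u \right)} = \left(2 + u\right) - 1 = 1 + u$)
$V{\left(p \right)} = 1$
$g{\left(T,I \right)} = 15 + I$ ($g{\left(T,I \right)} = -3 + \left(I + 18\right) = -3 + \left(18 + I\right) = 15 + I$)
$g{\left(1,V{\left(n{\left(5 \right)} \right)} \right)} 8 = \left(15 + 1\right) 8 = 16 \cdot 8 = 128$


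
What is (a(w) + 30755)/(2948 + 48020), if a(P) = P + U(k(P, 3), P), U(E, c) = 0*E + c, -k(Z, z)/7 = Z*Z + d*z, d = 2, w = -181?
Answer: 30393/50968 ≈ 0.59632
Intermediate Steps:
k(Z, z) = -14*z - 7*Z² (k(Z, z) = -7*(Z*Z + 2*z) = -7*(Z² + 2*z) = -14*z - 7*Z²)
U(E, c) = c (U(E, c) = 0 + c = c)
a(P) = 2*P (a(P) = P + P = 2*P)
(a(w) + 30755)/(2948 + 48020) = (2*(-181) + 30755)/(2948 + 48020) = (-362 + 30755)/50968 = 30393*(1/50968) = 30393/50968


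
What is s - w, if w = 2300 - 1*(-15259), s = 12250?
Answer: -5309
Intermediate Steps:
w = 17559 (w = 2300 + 15259 = 17559)
s - w = 12250 - 1*17559 = 12250 - 17559 = -5309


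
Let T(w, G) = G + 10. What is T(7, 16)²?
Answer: 676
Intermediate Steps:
T(w, G) = 10 + G
T(7, 16)² = (10 + 16)² = 26² = 676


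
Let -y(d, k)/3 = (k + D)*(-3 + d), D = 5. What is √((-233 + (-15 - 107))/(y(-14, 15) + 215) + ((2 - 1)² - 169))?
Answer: I*√10267049/247 ≈ 12.973*I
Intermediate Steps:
y(d, k) = -3*(-3 + d)*(5 + k) (y(d, k) = -3*(k + 5)*(-3 + d) = -3*(5 + k)*(-3 + d) = -3*(-3 + d)*(5 + k))
√((-233 + (-15 - 107))/(y(-14, 15) + 215) + ((2 - 1)² - 169)) = √((-233 + (-15 - 107))/((45 - 15*(-14) + 9*15 - 3*(-14)*15) + 215) + ((2 - 1)² - 169)) = √((-233 - 122)/((45 + 210 + 135 + 630) + 215) + (1² - 169)) = √(-355/(1020 + 215) + (1 - 169)) = √(-355/1235 - 168) = √(-355*1/1235 - 168) = √(-71/247 - 168) = √(-41567/247) = I*√10267049/247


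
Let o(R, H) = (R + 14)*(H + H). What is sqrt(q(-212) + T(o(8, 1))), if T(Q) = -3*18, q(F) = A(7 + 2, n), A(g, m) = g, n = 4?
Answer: 3*I*sqrt(5) ≈ 6.7082*I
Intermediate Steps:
o(R, H) = 2*H*(14 + R) (o(R, H) = (14 + R)*(2*H) = 2*H*(14 + R))
q(F) = 9 (q(F) = 7 + 2 = 9)
T(Q) = -54
sqrt(q(-212) + T(o(8, 1))) = sqrt(9 - 54) = sqrt(-45) = 3*I*sqrt(5)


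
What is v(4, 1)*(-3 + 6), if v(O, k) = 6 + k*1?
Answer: 21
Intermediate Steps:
v(O, k) = 6 + k
v(4, 1)*(-3 + 6) = (6 + 1)*(-3 + 6) = 7*3 = 21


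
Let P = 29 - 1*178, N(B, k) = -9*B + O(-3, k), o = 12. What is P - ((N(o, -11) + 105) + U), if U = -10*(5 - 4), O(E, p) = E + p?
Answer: -122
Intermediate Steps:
N(B, k) = -3 + k - 9*B (N(B, k) = -9*B + (-3 + k) = -3 + k - 9*B)
P = -149 (P = 29 - 178 = -149)
U = -10 (U = -10*1 = -10)
P - ((N(o, -11) + 105) + U) = -149 - (((-3 - 11 - 9*12) + 105) - 10) = -149 - (((-3 - 11 - 108) + 105) - 10) = -149 - ((-122 + 105) - 10) = -149 - (-17 - 10) = -149 - 1*(-27) = -149 + 27 = -122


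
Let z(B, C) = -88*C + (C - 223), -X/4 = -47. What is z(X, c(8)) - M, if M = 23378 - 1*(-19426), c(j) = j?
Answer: -43723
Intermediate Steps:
X = 188 (X = -4*(-47) = 188)
z(B, C) = -223 - 87*C (z(B, C) = -88*C + (-223 + C) = -223 - 87*C)
M = 42804 (M = 23378 + 19426 = 42804)
z(X, c(8)) - M = (-223 - 87*8) - 1*42804 = (-223 - 696) - 42804 = -919 - 42804 = -43723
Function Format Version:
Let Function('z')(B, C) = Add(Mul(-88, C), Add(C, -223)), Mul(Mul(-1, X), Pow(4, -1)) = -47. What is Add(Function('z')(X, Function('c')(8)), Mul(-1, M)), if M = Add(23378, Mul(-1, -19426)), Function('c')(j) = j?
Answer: -43723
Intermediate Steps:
X = 188 (X = Mul(-4, -47) = 188)
Function('z')(B, C) = Add(-223, Mul(-87, C)) (Function('z')(B, C) = Add(Mul(-88, C), Add(-223, C)) = Add(-223, Mul(-87, C)))
M = 42804 (M = Add(23378, 19426) = 42804)
Add(Function('z')(X, Function('c')(8)), Mul(-1, M)) = Add(Add(-223, Mul(-87, 8)), Mul(-1, 42804)) = Add(Add(-223, -696), -42804) = Add(-919, -42804) = -43723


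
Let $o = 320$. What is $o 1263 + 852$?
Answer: $405012$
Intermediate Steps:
$o 1263 + 852 = 320 \cdot 1263 + 852 = 404160 + 852 = 405012$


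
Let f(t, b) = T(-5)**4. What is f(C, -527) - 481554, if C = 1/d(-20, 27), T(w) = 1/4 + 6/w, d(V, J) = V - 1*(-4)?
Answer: -77048509679/160000 ≈ -4.8155e+5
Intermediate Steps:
d(V, J) = 4 + V (d(V, J) = V + 4 = 4 + V)
T(w) = 1/4 + 6/w (T(w) = 1*(1/4) + 6/w = 1/4 + 6/w)
C = -1/16 (C = 1/(4 - 20) = 1/(-16) = -1/16 ≈ -0.062500)
f(t, b) = 130321/160000 (f(t, b) = ((1/4)*(24 - 5)/(-5))**4 = ((1/4)*(-1/5)*19)**4 = (-19/20)**4 = 130321/160000)
f(C, -527) - 481554 = 130321/160000 - 481554 = -77048509679/160000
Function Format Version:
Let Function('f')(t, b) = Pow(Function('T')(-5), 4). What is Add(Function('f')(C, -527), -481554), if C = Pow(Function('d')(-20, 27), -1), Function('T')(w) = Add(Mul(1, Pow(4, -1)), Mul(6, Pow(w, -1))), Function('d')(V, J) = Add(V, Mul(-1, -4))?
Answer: Rational(-77048509679, 160000) ≈ -4.8155e+5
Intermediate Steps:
Function('d')(V, J) = Add(4, V) (Function('d')(V, J) = Add(V, 4) = Add(4, V))
Function('T')(w) = Add(Rational(1, 4), Mul(6, Pow(w, -1))) (Function('T')(w) = Add(Mul(1, Rational(1, 4)), Mul(6, Pow(w, -1))) = Add(Rational(1, 4), Mul(6, Pow(w, -1))))
C = Rational(-1, 16) (C = Pow(Add(4, -20), -1) = Pow(-16, -1) = Rational(-1, 16) ≈ -0.062500)
Function('f')(t, b) = Rational(130321, 160000) (Function('f')(t, b) = Pow(Mul(Rational(1, 4), Pow(-5, -1), Add(24, -5)), 4) = Pow(Mul(Rational(1, 4), Rational(-1, 5), 19), 4) = Pow(Rational(-19, 20), 4) = Rational(130321, 160000))
Add(Function('f')(C, -527), -481554) = Add(Rational(130321, 160000), -481554) = Rational(-77048509679, 160000)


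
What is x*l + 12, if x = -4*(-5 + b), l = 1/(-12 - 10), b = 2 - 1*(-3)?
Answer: 12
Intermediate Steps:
b = 5 (b = 2 + 3 = 5)
l = -1/22 (l = 1/(-22) = -1/22 ≈ -0.045455)
x = 0 (x = -4*(-5 + 5) = -4*0 = 0)
x*l + 12 = 0*(-1/22) + 12 = 0 + 12 = 12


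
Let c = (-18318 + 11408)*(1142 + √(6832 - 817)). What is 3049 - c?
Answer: 7894269 + 6910*√6015 ≈ 8.4302e+6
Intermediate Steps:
c = -7891220 - 6910*√6015 (c = -6910*(1142 + √6015) = -7891220 - 6910*√6015 ≈ -8.4271e+6)
3049 - c = 3049 - (-7891220 - 6910*√6015) = 3049 + (7891220 + 6910*√6015) = 7894269 + 6910*√6015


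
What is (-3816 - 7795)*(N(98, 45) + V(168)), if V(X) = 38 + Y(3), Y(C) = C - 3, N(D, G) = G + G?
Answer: -1486208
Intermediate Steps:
N(D, G) = 2*G
Y(C) = -3 + C
V(X) = 38 (V(X) = 38 + (-3 + 3) = 38 + 0 = 38)
(-3816 - 7795)*(N(98, 45) + V(168)) = (-3816 - 7795)*(2*45 + 38) = -11611*(90 + 38) = -11611*128 = -1486208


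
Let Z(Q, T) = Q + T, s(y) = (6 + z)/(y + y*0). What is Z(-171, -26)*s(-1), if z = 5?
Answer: 2167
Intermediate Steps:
s(y) = 11/y (s(y) = (6 + 5)/(y + y*0) = 11/(y + 0) = 11/y)
Z(-171, -26)*s(-1) = (-171 - 26)*(11/(-1)) = -2167*(-1) = -197*(-11) = 2167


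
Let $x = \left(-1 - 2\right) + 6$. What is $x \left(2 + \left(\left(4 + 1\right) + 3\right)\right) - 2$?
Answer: $28$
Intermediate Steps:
$x = 3$ ($x = -3 + 6 = 3$)
$x \left(2 + \left(\left(4 + 1\right) + 3\right)\right) - 2 = 3 \left(2 + \left(\left(4 + 1\right) + 3\right)\right) - 2 = 3 \left(2 + \left(5 + 3\right)\right) - 2 = 3 \left(2 + 8\right) - 2 = 3 \cdot 10 - 2 = 30 - 2 = 28$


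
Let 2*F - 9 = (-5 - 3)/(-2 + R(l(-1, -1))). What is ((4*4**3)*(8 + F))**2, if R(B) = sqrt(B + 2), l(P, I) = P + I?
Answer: 13778944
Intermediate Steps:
l(P, I) = I + P
R(B) = sqrt(2 + B)
F = 13/2 (F = 9/2 + ((-5 - 3)/(-2 + sqrt(2 + (-1 - 1))))/2 = 9/2 + (-8/(-2 + sqrt(2 - 2)))/2 = 9/2 + (-8/(-2 + sqrt(0)))/2 = 9/2 + (-8/(-2 + 0))/2 = 9/2 + (-8/(-2))/2 = 9/2 + (-8*(-1/2))/2 = 9/2 + (1/2)*4 = 9/2 + 2 = 13/2 ≈ 6.5000)
((4*4**3)*(8 + F))**2 = ((4*4**3)*(8 + 13/2))**2 = ((4*64)*(29/2))**2 = (256*(29/2))**2 = 3712**2 = 13778944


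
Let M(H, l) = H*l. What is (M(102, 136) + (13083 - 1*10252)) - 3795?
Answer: 12908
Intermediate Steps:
(M(102, 136) + (13083 - 1*10252)) - 3795 = (102*136 + (13083 - 1*10252)) - 3795 = (13872 + (13083 - 10252)) - 3795 = (13872 + 2831) - 3795 = 16703 - 3795 = 12908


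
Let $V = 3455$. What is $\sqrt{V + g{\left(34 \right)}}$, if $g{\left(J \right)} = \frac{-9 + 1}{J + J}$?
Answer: $\frac{\sqrt{998461}}{17} \approx 58.778$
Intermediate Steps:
$g{\left(J \right)} = - \frac{4}{J}$ ($g{\left(J \right)} = - \frac{8}{2 J} = - 8 \frac{1}{2 J} = - \frac{4}{J}$)
$\sqrt{V + g{\left(34 \right)}} = \sqrt{3455 - \frac{4}{34}} = \sqrt{3455 - \frac{2}{17}} = \sqrt{\frac{58733}{17}} = \frac{\sqrt{998461}}{17}$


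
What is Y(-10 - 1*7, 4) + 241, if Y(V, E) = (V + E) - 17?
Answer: 211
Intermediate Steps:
Y(V, E) = -17 + E + V (Y(V, E) = (E + V) - 17 = -17 + E + V)
Y(-10 - 1*7, 4) + 241 = (-17 + 4 + (-10 - 1*7)) + 241 = (-17 + 4 + (-10 - 7)) + 241 = (-17 + 4 - 17) + 241 = -30 + 241 = 211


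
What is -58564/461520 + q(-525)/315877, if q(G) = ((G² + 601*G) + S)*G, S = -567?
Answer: 2446643536343/36445888260 ≈ 67.131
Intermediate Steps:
q(G) = G*(-567 + G² + 601*G) (q(G) = ((G² + 601*G) - 567)*G = (-567 + G² + 601*G)*G = G*(-567 + G² + 601*G))
-58564/461520 + q(-525)/315877 = -58564/461520 - 525*(-567 + (-525)² + 601*(-525))/315877 = -58564*1/461520 - 525*(-567 + 275625 - 315525)*(1/315877) = -14641/115380 - 525*(-40467)*(1/315877) = -14641/115380 + 21245175*(1/315877) = -14641/115380 + 21245175/315877 = 2446643536343/36445888260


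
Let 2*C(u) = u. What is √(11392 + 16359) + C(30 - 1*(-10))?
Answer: 20 + √27751 ≈ 186.59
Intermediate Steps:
C(u) = u/2
√(11392 + 16359) + C(30 - 1*(-10)) = √(11392 + 16359) + (30 - 1*(-10))/2 = √27751 + (30 + 10)/2 = √27751 + (½)*40 = √27751 + 20 = 20 + √27751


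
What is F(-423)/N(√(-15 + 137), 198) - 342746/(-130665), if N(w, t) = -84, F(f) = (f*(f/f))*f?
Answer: -7783655707/3658620 ≈ -2127.5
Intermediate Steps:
F(f) = f² (F(f) = (f*1)*f = f*f = f²)
F(-423)/N(√(-15 + 137), 198) - 342746/(-130665) = (-423)²/(-84) - 342746/(-130665) = 178929*(-1/84) - 342746*(-1/130665) = -59643/28 + 342746/130665 = -7783655707/3658620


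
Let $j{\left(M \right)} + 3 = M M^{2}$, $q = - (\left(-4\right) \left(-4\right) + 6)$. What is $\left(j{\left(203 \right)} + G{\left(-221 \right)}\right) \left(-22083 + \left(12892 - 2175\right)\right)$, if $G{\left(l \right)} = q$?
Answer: $-95081159132$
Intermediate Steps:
$q = -22$ ($q = - (16 + 6) = \left(-1\right) 22 = -22$)
$j{\left(M \right)} = -3 + M^{3}$ ($j{\left(M \right)} = -3 + M M^{2} = -3 + M^{3}$)
$G{\left(l \right)} = -22$
$\left(j{\left(203 \right)} + G{\left(-221 \right)}\right) \left(-22083 + \left(12892 - 2175\right)\right) = \left(\left(-3 + 203^{3}\right) - 22\right) \left(-22083 + \left(12892 - 2175\right)\right) = \left(\left(-3 + 8365427\right) - 22\right) \left(-22083 + \left(12892 - 2175\right)\right) = \left(8365424 - 22\right) \left(-22083 + 10717\right) = 8365402 \left(-11366\right) = -95081159132$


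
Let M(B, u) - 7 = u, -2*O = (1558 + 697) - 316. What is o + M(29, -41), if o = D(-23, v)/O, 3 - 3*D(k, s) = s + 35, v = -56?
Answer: -65942/1939 ≈ -34.008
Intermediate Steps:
D(k, s) = -32/3 - s/3 (D(k, s) = 1 - (s + 35)/3 = 1 - (35 + s)/3 = 1 + (-35/3 - s/3) = -32/3 - s/3)
O = -1939/2 (O = -((1558 + 697) - 316)/2 = -(2255 - 316)/2 = -½*1939 = -1939/2 ≈ -969.50)
M(B, u) = 7 + u
o = -16/1939 (o = (-32/3 - ⅓*(-56))/(-1939/2) = (-32/3 + 56/3)*(-2/1939) = 8*(-2/1939) = -16/1939 ≈ -0.0082517)
o + M(29, -41) = -16/1939 + (7 - 41) = -16/1939 - 34 = -65942/1939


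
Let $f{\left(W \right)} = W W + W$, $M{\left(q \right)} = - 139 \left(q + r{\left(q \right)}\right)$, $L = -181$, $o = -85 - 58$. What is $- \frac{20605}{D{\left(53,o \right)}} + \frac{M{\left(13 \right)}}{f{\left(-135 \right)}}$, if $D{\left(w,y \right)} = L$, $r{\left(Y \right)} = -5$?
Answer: $\frac{186271589}{1637145} \approx 113.78$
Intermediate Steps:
$o = -143$ ($o = -85 - 58 = -143$)
$M{\left(q \right)} = 695 - 139 q$ ($M{\left(q \right)} = - 139 \left(q - 5\right) = - 139 \left(-5 + q\right) = 695 - 139 q$)
$D{\left(w,y \right)} = -181$
$f{\left(W \right)} = W + W^{2}$ ($f{\left(W \right)} = W^{2} + W = W + W^{2}$)
$- \frac{20605}{D{\left(53,o \right)}} + \frac{M{\left(13 \right)}}{f{\left(-135 \right)}} = - \frac{20605}{-181} + \frac{695 - 1807}{\left(-135\right) \left(1 - 135\right)} = \left(-20605\right) \left(- \frac{1}{181}\right) + \frac{695 - 1807}{\left(-135\right) \left(-134\right)} = \frac{20605}{181} - \frac{1112}{18090} = \frac{20605}{181} - \frac{556}{9045} = \frac{186271589}{1637145}$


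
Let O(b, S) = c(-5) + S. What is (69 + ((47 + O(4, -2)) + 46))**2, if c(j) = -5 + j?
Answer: 22500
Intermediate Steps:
O(b, S) = -10 + S (O(b, S) = (-5 - 5) + S = -10 + S)
(69 + ((47 + O(4, -2)) + 46))**2 = (69 + ((47 + (-10 - 2)) + 46))**2 = (69 + ((47 - 12) + 46))**2 = (69 + (35 + 46))**2 = (69 + 81)**2 = 150**2 = 22500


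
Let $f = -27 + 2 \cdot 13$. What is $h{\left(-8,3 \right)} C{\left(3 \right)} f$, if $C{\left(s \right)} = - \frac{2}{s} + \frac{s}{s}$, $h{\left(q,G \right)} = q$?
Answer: $\frac{8}{3} \approx 2.6667$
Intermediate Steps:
$C{\left(s \right)} = 1 - \frac{2}{s}$ ($C{\left(s \right)} = - \frac{2}{s} + 1 = 1 - \frac{2}{s}$)
$f = -1$ ($f = -27 + 26 = -1$)
$h{\left(-8,3 \right)} C{\left(3 \right)} f = - 8 \frac{-2 + 3}{3} \left(-1\right) = - 8 \cdot \frac{1}{3} \cdot 1 \left(-1\right) = \left(-8\right) \frac{1}{3} \left(-1\right) = \left(- \frac{8}{3}\right) \left(-1\right) = \frac{8}{3}$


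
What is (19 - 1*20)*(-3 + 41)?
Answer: -38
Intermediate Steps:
(19 - 1*20)*(-3 + 41) = (19 - 20)*38 = -1*38 = -38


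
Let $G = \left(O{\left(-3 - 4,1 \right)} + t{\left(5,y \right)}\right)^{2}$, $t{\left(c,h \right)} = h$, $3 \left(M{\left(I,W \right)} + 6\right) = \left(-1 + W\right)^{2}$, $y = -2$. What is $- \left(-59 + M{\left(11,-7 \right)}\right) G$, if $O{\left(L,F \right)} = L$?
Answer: $3537$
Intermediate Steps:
$M{\left(I,W \right)} = -6 + \frac{\left(-1 + W\right)^{2}}{3}$
$G = 81$ ($G = \left(\left(-3 - 4\right) - 2\right)^{2} = \left(-7 - 2\right)^{2} = \left(-9\right)^{2} = 81$)
$- \left(-59 + M{\left(11,-7 \right)}\right) G = - \left(-59 - \left(6 - \frac{\left(-1 - 7\right)^{2}}{3}\right)\right) 81 = - \left(-59 - \left(6 - \frac{\left(-8\right)^{2}}{3}\right)\right) 81 = - \left(-59 + \left(-6 + \frac{1}{3} \cdot 64\right)\right) 81 = - \left(-59 + \left(-6 + \frac{64}{3}\right)\right) 81 = - \left(-59 + \frac{46}{3}\right) 81 = - \frac{\left(-131\right) 81}{3} = \left(-1\right) \left(-3537\right) = 3537$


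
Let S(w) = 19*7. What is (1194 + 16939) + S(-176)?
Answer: 18266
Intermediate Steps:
S(w) = 133
(1194 + 16939) + S(-176) = (1194 + 16939) + 133 = 18133 + 133 = 18266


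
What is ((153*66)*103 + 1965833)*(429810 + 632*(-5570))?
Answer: -9289606978610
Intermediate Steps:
((153*66)*103 + 1965833)*(429810 + 632*(-5570)) = (10098*103 + 1965833)*(429810 - 3520240) = (1040094 + 1965833)*(-3090430) = 3005927*(-3090430) = -9289606978610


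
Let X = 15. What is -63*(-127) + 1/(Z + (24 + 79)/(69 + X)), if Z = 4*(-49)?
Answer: 130904277/16361 ≈ 8001.0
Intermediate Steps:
Z = -196
-63*(-127) + 1/(Z + (24 + 79)/(69 + X)) = -63*(-127) + 1/(-196 + (24 + 79)/(69 + 15)) = 8001 + 1/(-196 + 103/84) = 8001 + 1/(-16361/84) = 8001 - 84/16361 = 130904277/16361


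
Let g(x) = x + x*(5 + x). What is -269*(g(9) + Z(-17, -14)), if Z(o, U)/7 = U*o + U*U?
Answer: -853537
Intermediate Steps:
Z(o, U) = 7*U² + 7*U*o (Z(o, U) = 7*(U*o + U*U) = 7*(U*o + U²) = 7*(U² + U*o) = 7*U² + 7*U*o)
-269*(g(9) + Z(-17, -14)) = -269*(9*(6 + 9) + 7*(-14)*(-14 - 17)) = -269*(9*15 + 7*(-14)*(-31)) = -269*(135 + 3038) = -269*3173 = -853537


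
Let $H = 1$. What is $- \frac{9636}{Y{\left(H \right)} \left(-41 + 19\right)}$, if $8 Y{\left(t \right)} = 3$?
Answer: $1168$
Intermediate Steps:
$Y{\left(t \right)} = \frac{3}{8}$ ($Y{\left(t \right)} = \frac{1}{8} \cdot 3 = \frac{3}{8}$)
$- \frac{9636}{Y{\left(H \right)} \left(-41 + 19\right)} = - \frac{9636}{\frac{3}{8} \left(-41 + 19\right)} = - \frac{9636}{\frac{3}{8} \left(-22\right)} = - \frac{9636}{- \frac{33}{4}} = \left(-9636\right) \left(- \frac{4}{33}\right) = 1168$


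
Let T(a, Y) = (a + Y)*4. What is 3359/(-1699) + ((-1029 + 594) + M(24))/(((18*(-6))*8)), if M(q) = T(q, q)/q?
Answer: -2176703/1467936 ≈ -1.4828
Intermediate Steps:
T(a, Y) = 4*Y + 4*a (T(a, Y) = (Y + a)*4 = 4*Y + 4*a)
M(q) = 8 (M(q) = (4*q + 4*q)/q = (8*q)/q = 8)
3359/(-1699) + ((-1029 + 594) + M(24))/(((18*(-6))*8)) = 3359/(-1699) + ((-1029 + 594) + 8)/(((18*(-6))*8)) = 3359*(-1/1699) + (-435 + 8)/((-108*8)) = -3359/1699 - 427/(-864) = -3359/1699 - 427*(-1/864) = -3359/1699 + 427/864 = -2176703/1467936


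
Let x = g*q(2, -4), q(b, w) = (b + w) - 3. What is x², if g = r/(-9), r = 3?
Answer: 25/9 ≈ 2.7778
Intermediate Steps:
q(b, w) = -3 + b + w
g = -⅓ (g = 3/(-9) = 3*(-⅑) = -⅓ ≈ -0.33333)
x = 5/3 (x = -(-3 + 2 - 4)/3 = -⅓*(-5) = 5/3 ≈ 1.6667)
x² = (5/3)² = 25/9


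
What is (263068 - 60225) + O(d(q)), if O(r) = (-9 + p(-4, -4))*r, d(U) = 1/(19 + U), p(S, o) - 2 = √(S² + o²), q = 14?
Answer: 6693812/33 + 4*√2/33 ≈ 2.0284e+5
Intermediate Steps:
p(S, o) = 2 + √(S² + o²)
O(r) = r*(-7 + 4*√2) (O(r) = (-9 + (2 + √((-4)² + (-4)²)))*r = (-9 + (2 + √(16 + 16)))*r = (-9 + (2 + √32))*r = (-9 + (2 + 4*√2))*r = (-7 + 4*√2)*r = r*(-7 + 4*√2))
(263068 - 60225) + O(d(q)) = (263068 - 60225) + (-7 + 4*√2)/(19 + 14) = 202843 + (-7 + 4*√2)/33 = 202843 + (-7/33 + 4*√2/33) = 6693812/33 + 4*√2/33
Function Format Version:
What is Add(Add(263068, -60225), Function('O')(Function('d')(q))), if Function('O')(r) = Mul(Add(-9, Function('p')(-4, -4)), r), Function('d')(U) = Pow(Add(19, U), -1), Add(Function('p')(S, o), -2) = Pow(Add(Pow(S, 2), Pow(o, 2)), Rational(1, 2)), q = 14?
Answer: Add(Rational(6693812, 33), Mul(Rational(4, 33), Pow(2, Rational(1, 2)))) ≈ 2.0284e+5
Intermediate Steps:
Function('p')(S, o) = Add(2, Pow(Add(Pow(S, 2), Pow(o, 2)), Rational(1, 2)))
Function('O')(r) = Mul(r, Add(-7, Mul(4, Pow(2, Rational(1, 2))))) (Function('O')(r) = Mul(Add(-9, Add(2, Pow(Add(Pow(-4, 2), Pow(-4, 2)), Rational(1, 2)))), r) = Mul(Add(-9, Add(2, Pow(Add(16, 16), Rational(1, 2)))), r) = Mul(Add(-9, Add(2, Pow(32, Rational(1, 2)))), r) = Mul(Add(-9, Add(2, Mul(4, Pow(2, Rational(1, 2))))), r) = Mul(Add(-7, Mul(4, Pow(2, Rational(1, 2)))), r) = Mul(r, Add(-7, Mul(4, Pow(2, Rational(1, 2))))))
Add(Add(263068, -60225), Function('O')(Function('d')(q))) = Add(Add(263068, -60225), Mul(Pow(Add(19, 14), -1), Add(-7, Mul(4, Pow(2, Rational(1, 2)))))) = Add(202843, Mul(Pow(33, -1), Add(-7, Mul(4, Pow(2, Rational(1, 2)))))) = Add(202843, Mul(Rational(1, 33), Add(-7, Mul(4, Pow(2, Rational(1, 2)))))) = Add(202843, Add(Rational(-7, 33), Mul(Rational(4, 33), Pow(2, Rational(1, 2))))) = Add(Rational(6693812, 33), Mul(Rational(4, 33), Pow(2, Rational(1, 2))))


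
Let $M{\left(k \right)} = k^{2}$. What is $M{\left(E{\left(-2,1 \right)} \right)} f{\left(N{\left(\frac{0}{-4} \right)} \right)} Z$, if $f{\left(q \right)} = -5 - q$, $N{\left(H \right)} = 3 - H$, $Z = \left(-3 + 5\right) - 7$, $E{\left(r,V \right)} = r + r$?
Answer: $640$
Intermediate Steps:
$E{\left(r,V \right)} = 2 r$
$Z = -5$ ($Z = 2 - 7 = -5$)
$M{\left(E{\left(-2,1 \right)} \right)} f{\left(N{\left(\frac{0}{-4} \right)} \right)} Z = \left(2 \left(-2\right)\right)^{2} \left(-5 - \left(3 - \frac{0}{-4}\right)\right) \left(-5\right) = \left(-4\right)^{2} \left(-5 - \left(3 - 0 \left(- \frac{1}{4}\right)\right)\right) \left(-5\right) = 16 \left(-5 - \left(3 - 0\right)\right) \left(-5\right) = 16 \left(-5 - \left(3 + 0\right)\right) \left(-5\right) = 16 \left(-5 - 3\right) \left(-5\right) = 16 \left(-8\right) \left(-5\right) = \left(-128\right) \left(-5\right) = 640$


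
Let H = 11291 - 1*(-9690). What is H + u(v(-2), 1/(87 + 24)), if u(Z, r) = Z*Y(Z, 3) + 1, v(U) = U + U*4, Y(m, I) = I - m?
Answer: 20852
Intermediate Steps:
v(U) = 5*U (v(U) = U + 4*U = 5*U)
u(Z, r) = 1 + Z*(3 - Z) (u(Z, r) = Z*(3 - Z) + 1 = 1 + Z*(3 - Z))
H = 20981 (H = 11291 + 9690 = 20981)
H + u(v(-2), 1/(87 + 24)) = 20981 + (1 - 5*(-2)*(-3 + 5*(-2))) = 20981 + (1 - 1*(-10)*(-3 - 10)) = 20981 + (1 - 1*(-10)*(-13)) = 20981 + (1 - 130) = 20981 - 129 = 20852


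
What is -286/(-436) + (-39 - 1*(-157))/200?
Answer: 13581/10900 ≈ 1.2460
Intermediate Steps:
-286/(-436) + (-39 - 1*(-157))/200 = -286*(-1/436) + (-39 + 157)*(1/200) = 143/218 + 118*(1/200) = 143/218 + 59/100 = 13581/10900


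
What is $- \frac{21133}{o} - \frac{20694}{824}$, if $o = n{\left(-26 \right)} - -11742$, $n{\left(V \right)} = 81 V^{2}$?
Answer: $- \frac{348380801}{13698588} \approx -25.432$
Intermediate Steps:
$o = 66498$ ($o = 81 \left(-26\right)^{2} - -11742 = 81 \cdot 676 + 11742 = 54756 + 11742 = 66498$)
$- \frac{21133}{o} - \frac{20694}{824} = - \frac{21133}{66498} - \frac{20694}{824} = \left(-21133\right) \frac{1}{66498} - \frac{10347}{412} = - \frac{21133}{66498} - \frac{10347}{412} = - \frac{348380801}{13698588}$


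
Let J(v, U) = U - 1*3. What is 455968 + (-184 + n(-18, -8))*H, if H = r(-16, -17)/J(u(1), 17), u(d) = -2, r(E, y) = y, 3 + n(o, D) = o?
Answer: 6387037/14 ≈ 4.5622e+5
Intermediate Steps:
n(o, D) = -3 + o
J(v, U) = -3 + U (J(v, U) = U - 3 = -3 + U)
H = -17/14 (H = -17/(-3 + 17) = -17/14 ≈ -1.2143)
455968 + (-184 + n(-18, -8))*H = 455968 + (-184 + (-3 - 18))*(-17/14) = 455968 + (-184 - 21)*(-17/14) = 455968 - 205*(-17/14) = 455968 + 3485/14 = 6387037/14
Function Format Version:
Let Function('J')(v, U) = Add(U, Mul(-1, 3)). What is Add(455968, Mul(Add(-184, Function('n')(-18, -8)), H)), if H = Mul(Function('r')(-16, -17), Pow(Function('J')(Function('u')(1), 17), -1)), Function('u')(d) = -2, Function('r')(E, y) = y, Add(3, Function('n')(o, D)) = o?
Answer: Rational(6387037, 14) ≈ 4.5622e+5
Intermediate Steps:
Function('n')(o, D) = Add(-3, o)
Function('J')(v, U) = Add(-3, U) (Function('J')(v, U) = Add(U, -3) = Add(-3, U))
H = Rational(-17, 14) (H = Mul(-17, Pow(Add(-3, 17), -1)) = Mul(-17, Pow(14, -1)) = Mul(-17, Rational(1, 14)) = Rational(-17, 14) ≈ -1.2143)
Add(455968, Mul(Add(-184, Function('n')(-18, -8)), H)) = Add(455968, Mul(Add(-184, Add(-3, -18)), Rational(-17, 14))) = Add(455968, Mul(Add(-184, -21), Rational(-17, 14))) = Add(455968, Mul(-205, Rational(-17, 14))) = Add(455968, Rational(3485, 14)) = Rational(6387037, 14)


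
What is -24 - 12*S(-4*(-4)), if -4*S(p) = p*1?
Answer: 24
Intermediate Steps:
S(p) = -p/4
-24 - 12*S(-4*(-4)) = -24 - (-3)*(-4*(-4)) = -24 - (-3)*16 = -24 - 12*(-4) = -24 + 48 = 24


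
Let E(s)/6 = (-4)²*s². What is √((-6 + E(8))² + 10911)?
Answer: √37685955 ≈ 6138.9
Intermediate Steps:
E(s) = 96*s² (E(s) = 6*((-4)²*s²) = 6*(16*s²) = 96*s²)
√((-6 + E(8))² + 10911) = √((-6 + 96*8²)² + 10911) = √((-6 + 96*64)² + 10911) = √((-6 + 6144)² + 10911) = √(6138² + 10911) = √(37675044 + 10911) = √37685955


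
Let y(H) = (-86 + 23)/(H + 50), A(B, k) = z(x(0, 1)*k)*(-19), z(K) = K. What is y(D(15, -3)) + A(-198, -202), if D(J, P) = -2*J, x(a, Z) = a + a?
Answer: -63/20 ≈ -3.1500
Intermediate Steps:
x(a, Z) = 2*a
A(B, k) = 0 (A(B, k) = ((2*0)*k)*(-19) = (0*k)*(-19) = 0*(-19) = 0)
y(H) = -63/(50 + H)
y(D(15, -3)) + A(-198, -202) = -63/(50 - 2*15) + 0 = -63/(50 - 30) + 0 = -63/20 + 0 = -63/20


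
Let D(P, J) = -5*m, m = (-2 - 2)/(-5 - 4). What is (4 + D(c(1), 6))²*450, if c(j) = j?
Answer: 12800/9 ≈ 1422.2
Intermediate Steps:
m = 4/9 (m = -4/(-9) = -4*(-⅑) = 4/9 ≈ 0.44444)
D(P, J) = -20/9 (D(P, J) = -5*4/9 = -20/9)
(4 + D(c(1), 6))²*450 = (4 - 20/9)²*450 = (16/9)²*450 = (256/81)*450 = 12800/9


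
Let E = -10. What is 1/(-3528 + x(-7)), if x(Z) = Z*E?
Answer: -1/3458 ≈ -0.00028918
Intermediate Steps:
x(Z) = -10*Z (x(Z) = Z*(-10) = -10*Z)
1/(-3528 + x(-7)) = 1/(-3528 - 10*(-7)) = 1/(-3528 + 70) = 1/(-3458) = -1/3458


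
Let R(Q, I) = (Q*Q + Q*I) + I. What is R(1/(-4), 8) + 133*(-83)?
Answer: -176527/16 ≈ -11033.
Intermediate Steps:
R(Q, I) = I + Q² + I*Q (R(Q, I) = (Q² + I*Q) + I = I + Q² + I*Q)
R(1/(-4), 8) + 133*(-83) = (8 + (1/(-4))² + 8/(-4)) + 133*(-83) = (8 + (-¼)² + 8*(-¼)) - 11039 = (8 + 1/16 - 2) - 11039 = 97/16 - 11039 = -176527/16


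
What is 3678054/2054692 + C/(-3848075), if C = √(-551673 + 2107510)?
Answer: 1839027/1027346 - √1555837/3848075 ≈ 1.7898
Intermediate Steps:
C = √1555837 ≈ 1247.3
3678054/2054692 + C/(-3848075) = 3678054/2054692 + √1555837/(-3848075) = 3678054*(1/2054692) + √1555837*(-1/3848075) = 1839027/1027346 - √1555837/3848075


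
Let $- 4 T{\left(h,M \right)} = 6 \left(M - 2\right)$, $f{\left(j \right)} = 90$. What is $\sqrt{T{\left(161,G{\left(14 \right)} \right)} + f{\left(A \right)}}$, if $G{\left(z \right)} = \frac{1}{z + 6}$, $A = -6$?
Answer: $\frac{3 \sqrt{4130}}{20} \approx 9.6398$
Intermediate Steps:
$G{\left(z \right)} = \frac{1}{6 + z}$
$T{\left(h,M \right)} = 3 - \frac{3 M}{2}$ ($T{\left(h,M \right)} = - \frac{6 \left(M - 2\right)}{4} = - \frac{6 \left(-2 + M\right)}{4} = - \frac{-12 + 6 M}{4} = 3 - \frac{3 M}{2}$)
$\sqrt{T{\left(161,G{\left(14 \right)} \right)} + f{\left(A \right)}} = \sqrt{\left(3 - \frac{3}{2 \left(6 + 14\right)}\right) + 90} = \sqrt{\left(3 - \frac{3}{2 \cdot 20}\right) + 90} = \sqrt{\left(3 - \frac{3}{40}\right) + 90} = \sqrt{\frac{117}{40} + 90} = \sqrt{\frac{3717}{40}} = \frac{3 \sqrt{4130}}{20}$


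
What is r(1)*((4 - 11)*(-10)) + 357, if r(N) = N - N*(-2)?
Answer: 567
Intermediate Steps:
r(N) = 3*N (r(N) = N - (-2)*N = N + 2*N = 3*N)
r(1)*((4 - 11)*(-10)) + 357 = (3*1)*((4 - 11)*(-10)) + 357 = 3*(-7*(-10)) + 357 = 3*70 + 357 = 210 + 357 = 567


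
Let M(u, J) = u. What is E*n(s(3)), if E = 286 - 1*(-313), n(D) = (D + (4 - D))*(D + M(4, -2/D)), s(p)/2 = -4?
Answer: -9584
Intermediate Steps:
s(p) = -8 (s(p) = 2*(-4) = -8)
n(D) = 16 + 4*D (n(D) = (D + (4 - D))*(D + 4) = 4*(4 + D) = 16 + 4*D)
E = 599 (E = 286 + 313 = 599)
E*n(s(3)) = 599*(16 + 4*(-8)) = 599*(16 - 32) = 599*(-16) = -9584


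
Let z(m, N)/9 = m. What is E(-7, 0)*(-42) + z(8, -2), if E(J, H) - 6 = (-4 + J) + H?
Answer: 282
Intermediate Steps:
E(J, H) = 2 + H + J (E(J, H) = 6 + ((-4 + J) + H) = 6 + (-4 + H + J) = 2 + H + J)
z(m, N) = 9*m
E(-7, 0)*(-42) + z(8, -2) = (2 + 0 - 7)*(-42) + 9*8 = -5*(-42) + 72 = 210 + 72 = 282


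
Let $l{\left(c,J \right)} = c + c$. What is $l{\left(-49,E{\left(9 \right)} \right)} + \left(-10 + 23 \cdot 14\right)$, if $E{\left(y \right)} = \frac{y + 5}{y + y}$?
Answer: $214$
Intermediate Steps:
$E{\left(y \right)} = \frac{5 + y}{2 y}$
$l{\left(c,J \right)} = 2 c$
$l{\left(-49,E{\left(9 \right)} \right)} + \left(-10 + 23 \cdot 14\right) = 2 \left(-49\right) + \left(-10 + 23 \cdot 14\right) = -98 + \left(-10 + 322\right) = -98 + 312 = 214$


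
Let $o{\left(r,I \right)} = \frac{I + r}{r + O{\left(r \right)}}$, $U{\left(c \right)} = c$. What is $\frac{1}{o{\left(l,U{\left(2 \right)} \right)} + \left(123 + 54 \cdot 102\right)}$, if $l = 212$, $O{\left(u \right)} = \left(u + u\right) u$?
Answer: $\frac{45050}{253676657} \approx 0.00017759$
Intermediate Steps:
$O{\left(u \right)} = 2 u^{2}$ ($O{\left(u \right)} = 2 u u = 2 u^{2}$)
$o{\left(r,I \right)} = \frac{I + r}{r + 2 r^{2}}$
$\frac{1}{o{\left(l,U{\left(2 \right)} \right)} + \left(123 + 54 \cdot 102\right)} = \frac{1}{\frac{2 + 212}{212 \left(1 + 2 \cdot 212\right)} + \left(123 + 54 \cdot 102\right)} = \frac{1}{\frac{1}{212} \frac{1}{1 + 424} \cdot 214 + \left(123 + 5508\right)} = \frac{1}{\frac{1}{212} \cdot \frac{1}{425} \cdot 214 + 5631} = \frac{1}{\frac{107}{45050} + 5631} = \frac{1}{\frac{253676657}{45050}} = \frac{45050}{253676657}$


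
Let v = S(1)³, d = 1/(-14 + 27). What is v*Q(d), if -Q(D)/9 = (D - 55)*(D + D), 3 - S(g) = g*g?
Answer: 102816/169 ≈ 608.38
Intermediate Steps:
S(g) = 3 - g² (S(g) = 3 - g*g = 3 - g²)
d = 1/13 ≈ 0.076923
Q(D) = -18*D*(-55 + D) (Q(D) = -9*(D - 55)*(D + D) = -9*(-55 + D)*2*D = -18*D*(-55 + D))
v = 8 (v = (3 - 1*1²)³ = (3 - 1*1)³ = (3 - 1)³ = 2³ = 8)
v*Q(d) = 8*(18*(1/13)*(55 - 1*1/13)) = 8*(18*(1/13)*(55 - 1/13)) = 8*(18*(1/13)*(714/13)) = 8*(12852/169) = 102816/169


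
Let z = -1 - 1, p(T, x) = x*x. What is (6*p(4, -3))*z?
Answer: -108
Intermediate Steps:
p(T, x) = x**2
z = -2
(6*p(4, -3))*z = (6*(-3)**2)*(-2) = (6*9)*(-2) = 54*(-2) = -108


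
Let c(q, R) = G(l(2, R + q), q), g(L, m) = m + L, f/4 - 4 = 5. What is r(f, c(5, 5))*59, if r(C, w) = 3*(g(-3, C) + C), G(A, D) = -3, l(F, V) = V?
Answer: 12213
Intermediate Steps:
f = 36 (f = 16 + 4*5 = 16 + 20 = 36)
g(L, m) = L + m
c(q, R) = -3
r(C, w) = -9 + 6*C (r(C, w) = 3*((-3 + C) + C) = 3*(-3 + 2*C) = -9 + 6*C)
r(f, c(5, 5))*59 = (-9 + 6*36)*59 = (-9 + 216)*59 = 207*59 = 12213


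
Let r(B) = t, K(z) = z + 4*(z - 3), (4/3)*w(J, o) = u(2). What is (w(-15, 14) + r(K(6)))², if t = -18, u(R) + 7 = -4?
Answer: 11025/16 ≈ 689.06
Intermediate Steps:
u(R) = -11 (u(R) = -7 - 4 = -11)
w(J, o) = -33/4 (w(J, o) = (¾)*(-11) = -33/4)
K(z) = -12 + 5*z (K(z) = z + 4*(-3 + z) = z + (-12 + 4*z) = -12 + 5*z)
r(B) = -18
(w(-15, 14) + r(K(6)))² = (-33/4 - 18)² = (-105/4)² = 11025/16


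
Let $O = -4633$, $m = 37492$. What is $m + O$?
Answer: $32859$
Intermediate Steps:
$m + O = 37492 - 4633 = 32859$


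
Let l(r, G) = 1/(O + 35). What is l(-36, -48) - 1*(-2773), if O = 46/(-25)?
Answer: 2298842/829 ≈ 2773.0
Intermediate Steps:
O = -46/25 (O = 46*(-1/25) = -46/25 ≈ -1.8400)
l(r, G) = 25/829 (l(r, G) = 1/(-46/25 + 35) = 1/(829/25) = 25/829)
l(-36, -48) - 1*(-2773) = 25/829 - 1*(-2773) = 25/829 + 2773 = 2298842/829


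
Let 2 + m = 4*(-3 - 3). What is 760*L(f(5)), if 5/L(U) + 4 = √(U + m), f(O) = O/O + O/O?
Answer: -380 - 190*I*√6 ≈ -380.0 - 465.4*I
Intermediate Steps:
m = -26 (m = -2 + 4*(-3 - 3) = -2 + 4*(-6) = -2 - 24 = -26)
f(O) = 2 (f(O) = 1 + 1 = 2)
L(U) = 5/(-4 + √(-26 + U)) (L(U) = 5/(-4 + √(U - 26)) = 5/(-4 + √(-26 + U)))
760*L(f(5)) = 760*(5/(-4 + √(-26 + 2))) = 760*(5/(-4 + √(-24))) = 760*(5/(-4 + 2*I*√6)) = 3800/(-4 + 2*I*√6)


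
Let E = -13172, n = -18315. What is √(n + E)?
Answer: 37*I*√23 ≈ 177.45*I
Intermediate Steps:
√(n + E) = √(-18315 - 13172) = √(-31487) = 37*I*√23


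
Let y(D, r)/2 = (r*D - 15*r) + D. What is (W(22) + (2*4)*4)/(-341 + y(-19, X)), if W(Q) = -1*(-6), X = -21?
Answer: 38/1049 ≈ 0.036225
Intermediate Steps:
W(Q) = 6
y(D, r) = -30*r + 2*D + 2*D*r (y(D, r) = 2*((r*D - 15*r) + D) = 2*((D*r - 15*r) + D) = 2*((-15*r + D*r) + D) = 2*(D - 15*r + D*r) = -30*r + 2*D + 2*D*r)
(W(22) + (2*4)*4)/(-341 + y(-19, X)) = (6 + (2*4)*4)/(-341 + (-30*(-21) + 2*(-19) + 2*(-19)*(-21))) = (6 + 8*4)/(-341 + (630 - 38 + 798)) = (6 + 32)/(-341 + 1390) = 38/1049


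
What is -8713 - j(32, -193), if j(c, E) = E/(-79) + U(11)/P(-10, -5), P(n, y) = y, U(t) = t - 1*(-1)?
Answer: -3441652/395 ≈ -8713.0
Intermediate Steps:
U(t) = 1 + t (U(t) = t + 1 = 1 + t)
j(c, E) = -12/5 - E/79 (j(c, E) = E/(-79) + (1 + 11)/(-5) = E*(-1/79) + 12*(-⅕) = -E/79 - 12/5 = -12/5 - E/79)
-8713 - j(32, -193) = -8713 - (-12/5 - 1/79*(-193)) = -8713 - (-12/5 + 193/79) = -8713 - 1*17/395 = -8713 - 17/395 = -3441652/395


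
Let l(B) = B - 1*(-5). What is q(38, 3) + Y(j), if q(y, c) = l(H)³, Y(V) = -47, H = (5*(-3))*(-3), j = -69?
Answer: 124953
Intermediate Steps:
H = 45 (H = -15*(-3) = 45)
l(B) = 5 + B (l(B) = B + 5 = 5 + B)
q(y, c) = 125000 (q(y, c) = (5 + 45)³ = 50³ = 125000)
q(38, 3) + Y(j) = 125000 - 47 = 124953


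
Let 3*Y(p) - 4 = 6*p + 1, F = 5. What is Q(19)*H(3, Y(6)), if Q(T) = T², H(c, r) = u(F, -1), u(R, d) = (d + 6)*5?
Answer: 9025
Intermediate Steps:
Y(p) = 5/3 + 2*p (Y(p) = 4/3 + (6*p + 1)/3 = 4/3 + (1 + 6*p)/3 = 4/3 + (⅓ + 2*p) = 5/3 + 2*p)
u(R, d) = 30 + 5*d (u(R, d) = (6 + d)*5 = 30 + 5*d)
H(c, r) = 25 (H(c, r) = 30 + 5*(-1) = 30 - 5 = 25)
Q(19)*H(3, Y(6)) = 19²*25 = 361*25 = 9025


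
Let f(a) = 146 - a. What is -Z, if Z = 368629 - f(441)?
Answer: -368924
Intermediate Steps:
Z = 368924 (Z = 368629 - (146 - 1*441) = 368629 - (146 - 441) = 368629 - 1*(-295) = 368629 + 295 = 368924)
-Z = -1*368924 = -368924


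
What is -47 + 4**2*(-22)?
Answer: -399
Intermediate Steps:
-47 + 4**2*(-22) = -47 + 16*(-22) = -47 - 352 = -399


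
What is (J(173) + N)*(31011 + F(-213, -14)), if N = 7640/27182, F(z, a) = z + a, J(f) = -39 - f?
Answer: -88580098048/13591 ≈ -6.5176e+6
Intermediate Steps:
F(z, a) = a + z
N = 3820/13591 (N = 7640*(1/27182) = 3820/13591 ≈ 0.28107)
(J(173) + N)*(31011 + F(-213, -14)) = ((-39 - 1*173) + 3820/13591)*(31011 + (-14 - 213)) = ((-39 - 173) + 3820/13591)*(31011 - 227) = (-212 + 3820/13591)*30784 = -2877472/13591*30784 = -88580098048/13591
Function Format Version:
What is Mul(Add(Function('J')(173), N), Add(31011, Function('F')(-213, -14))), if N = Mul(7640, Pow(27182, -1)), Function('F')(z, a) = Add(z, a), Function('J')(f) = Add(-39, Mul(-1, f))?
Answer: Rational(-88580098048, 13591) ≈ -6.5176e+6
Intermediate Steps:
Function('F')(z, a) = Add(a, z)
N = Rational(3820, 13591) (N = Mul(7640, Rational(1, 27182)) = Rational(3820, 13591) ≈ 0.28107)
Mul(Add(Function('J')(173), N), Add(31011, Function('F')(-213, -14))) = Mul(Add(Add(-39, Mul(-1, 173)), Rational(3820, 13591)), Add(31011, Add(-14, -213))) = Mul(Add(Add(-39, -173), Rational(3820, 13591)), Add(31011, -227)) = Mul(Add(-212, Rational(3820, 13591)), 30784) = Mul(Rational(-2877472, 13591), 30784) = Rational(-88580098048, 13591)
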